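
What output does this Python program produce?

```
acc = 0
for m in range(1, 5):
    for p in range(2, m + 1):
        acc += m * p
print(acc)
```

55

m=2,p=2: acc = 0+4 = 4
m=3,p=2: acc = 4+6 = 10
m=3,p=3: acc = 10+9 = 19
m=4,p=2: acc = 19+8 = 27
m=4,p=3: acc = 27+12 = 39
m=4,p=4: acc = 39+16 = 55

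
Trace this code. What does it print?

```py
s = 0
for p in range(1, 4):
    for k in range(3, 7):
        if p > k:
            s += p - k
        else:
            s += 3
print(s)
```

36

p=1,k=3: not 1>3, s = 0+3 = 3
p=1,k=4: not 1>4, s = 3+3 = 6
p=1,k=5: not 1>5, s = 6+3 = 9
p=1,k=6: not 1>6, s = 9+3 = 12
p=2,k=3: not 2>3, s = 12+3 = 15
p=2,k=4: not 2>4, s = 15+3 = 18
p=2,k=5: not 2>5, s = 18+3 = 21
p=2,k=6: not 2>6, s = 21+3 = 24
p=3,k=3: not 3>3, s = 24+3 = 27
p=3,k=4: not 3>4, s = 27+3 = 30
p=3,k=5: not 3>5, s = 30+3 = 33
p=3,k=6: not 3>6, s = 33+3 = 36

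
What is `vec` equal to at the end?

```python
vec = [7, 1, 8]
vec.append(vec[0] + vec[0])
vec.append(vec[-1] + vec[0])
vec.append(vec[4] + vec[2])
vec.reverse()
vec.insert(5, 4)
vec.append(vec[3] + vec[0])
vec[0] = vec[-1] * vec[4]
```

append vec[0]+vec[0] = 7+7 = 14 → [7, 1, 8, 14]
append vec[-1]+vec[0] = 14+7 = 21 → [7, 1, 8, 14, 21]
append vec[4]+vec[2] = 21+8 = 29 → [7, 1, 8, 14, 21, 29]
reverse → [29, 21, 14, 8, 1, 7]
insert 4 at 5 → [29, 21, 14, 8, 1, 4, 7]
append vec[3]+vec[0] = 8+29 = 37 → [29, 21, 14, 8, 1, 4, 7, 37]
vec[0] = vec[-1]*vec[4] = 37*1 = 37 → [37, 21, 14, 8, 1, 4, 7, 37]

[37, 21, 14, 8, 1, 4, 7, 37]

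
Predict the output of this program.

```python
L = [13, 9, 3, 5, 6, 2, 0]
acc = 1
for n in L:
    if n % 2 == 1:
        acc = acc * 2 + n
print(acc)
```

167

n=13: odd, acc = 1*2+13 = 15
n=9: odd, acc = 15*2+9 = 39
n=3: odd, acc = 39*2+3 = 81
n=5: odd, acc = 81*2+5 = 167
n=6: not odd
n=2: not odd
n=0: not odd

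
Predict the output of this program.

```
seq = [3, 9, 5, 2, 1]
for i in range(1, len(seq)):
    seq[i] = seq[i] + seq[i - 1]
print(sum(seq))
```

i=1: seq[1] = 9+3 = 12 → [3, 12, 5, 2, 1]
i=2: seq[2] = 5+12 = 17 → [3, 12, 17, 2, 1]
i=3: seq[3] = 2+17 = 19 → [3, 12, 17, 19, 1]
i=4: seq[4] = 1+19 = 20 → [3, 12, 17, 19, 20]
sum = 71

71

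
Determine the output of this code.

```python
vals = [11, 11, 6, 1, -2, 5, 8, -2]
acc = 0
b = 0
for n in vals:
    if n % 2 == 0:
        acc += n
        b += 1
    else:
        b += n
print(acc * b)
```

320

n=11: not even; b=11
n=11: not even; b=22
n=6: even, acc = 0+6 = 6; b=23
n=1: not even; b=24
n=-2: even, acc = 6+(-2) = 4; b=25
n=5: not even; b=30
n=8: even, acc = 4+8 = 12; b=31
n=-2: even, acc = 12+(-2) = 10; b=32
acc*b = 10*32 = 320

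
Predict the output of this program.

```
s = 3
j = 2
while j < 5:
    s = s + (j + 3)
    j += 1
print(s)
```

j=2: s = 3+5 = 8
j=3: s = 8+6 = 14
j=4: s = 14+7 = 21

21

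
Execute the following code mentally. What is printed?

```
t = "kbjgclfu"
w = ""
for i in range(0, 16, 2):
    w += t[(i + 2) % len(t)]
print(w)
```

jcfkjcfk

i=0: add t[2]='j' → 'j'
i=2: add t[4]='c' → 'jc'
i=4: add t[6]='f' → 'jcf'
i=6: add t[0]='k' → 'jcfk'
i=8: add t[2]='j' → 'jcfkj'
i=10: add t[4]='c' → 'jcfkjc'
i=12: add t[6]='f' → 'jcfkjcf'
i=14: add t[0]='k' → 'jcfkjcfk'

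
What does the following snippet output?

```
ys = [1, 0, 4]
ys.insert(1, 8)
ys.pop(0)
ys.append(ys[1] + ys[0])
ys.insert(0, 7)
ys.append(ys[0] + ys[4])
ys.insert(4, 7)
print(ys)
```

insert 8 at 1 → [1, 8, 0, 4]
pop(0) removes 1 → [8, 0, 4]
append ys[1]+ys[0] = 0+8 = 8 → [8, 0, 4, 8]
insert 7 at 0 → [7, 8, 0, 4, 8]
append ys[0]+ys[4] = 7+8 = 15 → [7, 8, 0, 4, 8, 15]
insert 7 at 4 → [7, 8, 0, 4, 7, 8, 15]

[7, 8, 0, 4, 7, 8, 15]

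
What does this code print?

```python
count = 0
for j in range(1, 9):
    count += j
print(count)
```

36

j=1: count = 0+1 = 1
j=2: count = 1+2 = 3
j=3: count = 3+3 = 6
j=4: count = 6+4 = 10
j=5: count = 10+5 = 15
j=6: count = 15+6 = 21
j=7: count = 21+7 = 28
j=8: count = 28+8 = 36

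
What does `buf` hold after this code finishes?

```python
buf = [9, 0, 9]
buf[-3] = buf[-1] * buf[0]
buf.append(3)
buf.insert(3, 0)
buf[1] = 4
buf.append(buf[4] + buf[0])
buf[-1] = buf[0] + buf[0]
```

[81, 4, 9, 0, 3, 162]

buf[-3] = buf[-1]*buf[0] = 9*9 = 81 → [81, 0, 9]
append 3 → [81, 0, 9, 3]
insert 0 at 3 → [81, 0, 9, 0, 3]
buf[1] = 4 → [81, 4, 9, 0, 3]
append buf[4]+buf[0] = 3+81 = 84 → [81, 4, 9, 0, 3, 84]
buf[-1] = buf[0]+buf[0] = 81+81 = 162 → [81, 4, 9, 0, 3, 162]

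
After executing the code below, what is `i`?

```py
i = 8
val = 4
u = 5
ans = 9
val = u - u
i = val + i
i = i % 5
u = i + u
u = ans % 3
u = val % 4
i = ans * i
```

val = 5-5 = 0
i = 0+8 = 8
i = 8%5 = 3
u = 3+5 = 8
u = 9%3 = 0
u = 0%4 = 0
i = 9*3 = 27

27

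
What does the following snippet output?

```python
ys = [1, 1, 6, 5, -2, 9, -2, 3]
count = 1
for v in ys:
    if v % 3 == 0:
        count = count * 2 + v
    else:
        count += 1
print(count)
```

79

v=1: not %3==0, count = 1+1 = 2
v=1: not %3==0, count = 2+1 = 3
v=6: %3==0, count = 3*2+6 = 12
v=5: not %3==0, count = 12+1 = 13
v=-2: not %3==0, count = 13+1 = 14
v=9: %3==0, count = 14*2+9 = 37
v=-2: not %3==0, count = 37+1 = 38
v=3: %3==0, count = 38*2+3 = 79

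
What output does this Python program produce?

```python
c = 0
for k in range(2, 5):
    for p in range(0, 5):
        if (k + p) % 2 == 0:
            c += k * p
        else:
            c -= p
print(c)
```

34

k=2,p=0: even sum, c = 0+0 = 0
k=2,p=1: odd sum, c = 0-1 = -1
k=2,p=2: even sum, c = (-1)+4 = 3
k=2,p=3: odd sum, c = 3-3 = 0
k=2,p=4: even sum, c = 0+8 = 8
k=3,p=0: odd sum, c = 8-0 = 8
k=3,p=1: even sum, c = 8+3 = 11
k=3,p=2: odd sum, c = 11-2 = 9
k=3,p=3: even sum, c = 9+9 = 18
k=3,p=4: odd sum, c = 18-4 = 14
k=4,p=0: even sum, c = 14+0 = 14
k=4,p=1: odd sum, c = 14-1 = 13
k=4,p=2: even sum, c = 13+8 = 21
k=4,p=3: odd sum, c = 21-3 = 18
k=4,p=4: even sum, c = 18+16 = 34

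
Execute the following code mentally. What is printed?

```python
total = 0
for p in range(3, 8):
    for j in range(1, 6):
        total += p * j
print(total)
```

p=3,j=1: total = 0+3 = 3
p=3,j=2: total = 3+6 = 9
p=3,j=3: total = 9+9 = 18
p=3,j=4: total = 18+12 = 30
p=3,j=5: total = 30+15 = 45
p=4,j=1: total = 45+4 = 49
p=4,j=2: total = 49+8 = 57
p=4,j=3: total = 57+12 = 69
p=4,j=4: total = 69+16 = 85
p=4,j=5: total = 85+20 = 105
p=5,j=1: total = 105+5 = 110
p=5,j=2: total = 110+10 = 120
p=5,j=3: total = 120+15 = 135
p=5,j=4: total = 135+20 = 155
p=5,j=5: total = 155+25 = 180
p=6,j=1: total = 180+6 = 186
p=6,j=2: total = 186+12 = 198
p=6,j=3: total = 198+18 = 216
p=6,j=4: total = 216+24 = 240
p=6,j=5: total = 240+30 = 270
p=7,j=1: total = 270+7 = 277
p=7,j=2: total = 277+14 = 291
p=7,j=3: total = 291+21 = 312
p=7,j=4: total = 312+28 = 340
p=7,j=5: total = 340+35 = 375

375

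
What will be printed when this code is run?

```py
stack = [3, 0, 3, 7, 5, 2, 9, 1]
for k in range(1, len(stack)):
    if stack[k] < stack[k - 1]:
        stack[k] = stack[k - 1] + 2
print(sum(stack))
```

70

k=1: 0<3, stack[1] = 3+2 = 5 → [3, 5, 3, 7, 5, 2, 9, 1]
k=2: 3<5, stack[2] = 5+2 = 7 → [3, 5, 7, 7, 5, 2, 9, 1]
k=3: 7>=7, unchanged → [3, 5, 7, 7, 5, 2, 9, 1]
k=4: 5<7, stack[4] = 7+2 = 9 → [3, 5, 7, 7, 9, 2, 9, 1]
k=5: 2<9, stack[5] = 9+2 = 11 → [3, 5, 7, 7, 9, 11, 9, 1]
k=6: 9<11, stack[6] = 11+2 = 13 → [3, 5, 7, 7, 9, 11, 13, 1]
k=7: 1<13, stack[7] = 13+2 = 15 → [3, 5, 7, 7, 9, 11, 13, 15]
sum = 70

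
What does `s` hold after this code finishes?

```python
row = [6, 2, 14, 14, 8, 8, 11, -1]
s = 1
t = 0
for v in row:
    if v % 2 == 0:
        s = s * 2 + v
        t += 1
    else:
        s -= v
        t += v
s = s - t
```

v=6: even, s = 1*2+6 = 8; t=1
v=2: even, s = 8*2+2 = 18; t=2
v=14: even, s = 18*2+14 = 50; t=3
v=14: even, s = 50*2+14 = 114; t=4
v=8: even, s = 114*2+8 = 236; t=5
v=8: even, s = 236*2+8 = 480; t=6
v=11: not even, s = 480-11 = 469; t=17
v=-1: not even, s = 469-(-1) = 470; t=16
s-t = 470-16 = 454

454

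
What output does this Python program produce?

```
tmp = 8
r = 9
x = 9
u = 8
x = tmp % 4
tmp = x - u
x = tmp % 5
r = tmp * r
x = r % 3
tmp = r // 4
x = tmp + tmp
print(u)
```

x = 8%4 = 0
tmp = 0-8 = -8
x = (-8)%5 = 2
r = (-8)*9 = -72
x = (-72)%3 = 0
tmp = (-72)//4 = -18
x = (-18)+(-18) = -36

8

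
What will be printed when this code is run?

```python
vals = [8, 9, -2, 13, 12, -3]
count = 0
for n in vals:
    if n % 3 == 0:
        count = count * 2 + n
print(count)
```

57

n=8: not %3==0
n=9: %3==0, count = 0*2+9 = 9
n=-2: not %3==0
n=13: not %3==0
n=12: %3==0, count = 9*2+12 = 30
n=-3: %3==0, count = 30*2+(-3) = 57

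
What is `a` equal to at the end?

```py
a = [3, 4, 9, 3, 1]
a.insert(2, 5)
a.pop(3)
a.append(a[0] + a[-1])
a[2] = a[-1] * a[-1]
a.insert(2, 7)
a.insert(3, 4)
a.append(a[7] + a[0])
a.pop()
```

insert 5 at 2 → [3, 4, 5, 9, 3, 1]
pop(3) removes 9 → [3, 4, 5, 3, 1]
append a[0]+a[-1] = 3+1 = 4 → [3, 4, 5, 3, 1, 4]
a[2] = a[-1]*a[-1] = 4*4 = 16 → [3, 4, 16, 3, 1, 4]
insert 7 at 2 → [3, 4, 7, 16, 3, 1, 4]
insert 4 at 3 → [3, 4, 7, 4, 16, 3, 1, 4]
append a[7]+a[0] = 4+3 = 7 → [3, 4, 7, 4, 16, 3, 1, 4, 7]
pop() removes 7 → [3, 4, 7, 4, 16, 3, 1, 4]

[3, 4, 7, 4, 16, 3, 1, 4]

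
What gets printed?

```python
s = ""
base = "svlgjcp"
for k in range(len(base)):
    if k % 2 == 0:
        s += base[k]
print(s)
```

k=0: add 's' → 's'
k=1: skip
k=2: add 'l' → 'sl'
k=3: skip
k=4: add 'j' → 'slj'
k=5: skip
k=6: add 'p' → 'sljp'

sljp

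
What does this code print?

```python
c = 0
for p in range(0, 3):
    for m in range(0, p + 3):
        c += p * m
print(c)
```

26

p=0,m=0: c = 0+0 = 0
p=0,m=1: c = 0+0 = 0
p=0,m=2: c = 0+0 = 0
p=1,m=0: c = 0+0 = 0
p=1,m=1: c = 0+1 = 1
p=1,m=2: c = 1+2 = 3
p=1,m=3: c = 3+3 = 6
p=2,m=0: c = 6+0 = 6
p=2,m=1: c = 6+2 = 8
p=2,m=2: c = 8+4 = 12
p=2,m=3: c = 12+6 = 18
p=2,m=4: c = 18+8 = 26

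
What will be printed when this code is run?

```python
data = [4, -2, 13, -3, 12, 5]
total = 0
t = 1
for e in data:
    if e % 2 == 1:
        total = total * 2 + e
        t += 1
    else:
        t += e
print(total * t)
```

e=4: not odd; t=5
e=-2: not odd; t=3
e=13: odd, total = 0*2+13 = 13; t=4
e=-3: odd, total = 13*2+(-3) = 23; t=5
e=12: not odd; t=17
e=5: odd, total = 23*2+5 = 51; t=18
total*t = 51*18 = 918

918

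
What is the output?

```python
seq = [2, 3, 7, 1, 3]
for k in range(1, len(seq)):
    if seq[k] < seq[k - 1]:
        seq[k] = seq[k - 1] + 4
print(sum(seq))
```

k=1: 3>=2, unchanged → [2, 3, 7, 1, 3]
k=2: 7>=3, unchanged → [2, 3, 7, 1, 3]
k=3: 1<7, seq[3] = 7+4 = 11 → [2, 3, 7, 11, 3]
k=4: 3<11, seq[4] = 11+4 = 15 → [2, 3, 7, 11, 15]
sum = 38

38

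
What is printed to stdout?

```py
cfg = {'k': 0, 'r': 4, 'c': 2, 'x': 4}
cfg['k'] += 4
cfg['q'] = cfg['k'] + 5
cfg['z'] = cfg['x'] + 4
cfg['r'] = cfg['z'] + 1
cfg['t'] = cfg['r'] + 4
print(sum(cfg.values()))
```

cfg['k'] = 0+4 = 4 → {'k': 4, 'r': 4, 'c': 2, 'x': 4}
cfg['q'] = cfg['k']+5 = 9 → {'k': 4, 'r': 4, 'c': 2, 'x': 4, 'q': 9}
cfg['z'] = cfg['x']+4 = 8 → {'k': 4, 'r': 4, 'c': 2, 'x': 4, 'q': 9, 'z': 8}
cfg['r'] = cfg['z']+1 = 9 → {'k': 4, 'r': 9, 'c': 2, 'x': 4, 'q': 9, 'z': 8}
cfg['t'] = cfg['r']+4 = 13 → {'k': 4, 'r': 9, 'c': 2, 'x': 4, 'q': 9, 'z': 8, 't': 13}
sum of values = 49

49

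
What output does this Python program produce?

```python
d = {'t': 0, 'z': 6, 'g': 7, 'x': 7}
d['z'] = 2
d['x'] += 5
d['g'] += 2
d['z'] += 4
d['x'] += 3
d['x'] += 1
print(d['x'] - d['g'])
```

7

d['z'] = 2 → {'t': 0, 'z': 2, 'g': 7, 'x': 7}
d['x'] = 7+5 = 12 → {'t': 0, 'z': 2, 'g': 7, 'x': 12}
d['g'] = 7+2 = 9 → {'t': 0, 'z': 2, 'g': 9, 'x': 12}
d['z'] = 2+4 = 6 → {'t': 0, 'z': 6, 'g': 9, 'x': 12}
d['x'] = 12+3 = 15 → {'t': 0, 'z': 6, 'g': 9, 'x': 15}
d['x'] = 15+1 = 16 → {'t': 0, 'z': 6, 'g': 9, 'x': 16}
d['x']-d['g'] = 16-9 = 7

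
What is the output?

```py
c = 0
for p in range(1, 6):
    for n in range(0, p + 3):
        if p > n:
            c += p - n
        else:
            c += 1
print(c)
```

50

p=1,n=0: 1>0, c = 0+1 = 1
p=1,n=1: not 1>1, c = 1+1 = 2
p=1,n=2: not 1>2, c = 2+1 = 3
p=1,n=3: not 1>3, c = 3+1 = 4
p=2,n=0: 2>0, c = 4+2 = 6
p=2,n=1: 2>1, c = 6+1 = 7
p=2,n=2: not 2>2, c = 7+1 = 8
p=2,n=3: not 2>3, c = 8+1 = 9
p=2,n=4: not 2>4, c = 9+1 = 10
p=3,n=0: 3>0, c = 10+3 = 13
p=3,n=1: 3>1, c = 13+2 = 15
p=3,n=2: 3>2, c = 15+1 = 16
p=3,n=3: not 3>3, c = 16+1 = 17
p=3,n=4: not 3>4, c = 17+1 = 18
p=3,n=5: not 3>5, c = 18+1 = 19
p=4,n=0: 4>0, c = 19+4 = 23
p=4,n=1: 4>1, c = 23+3 = 26
p=4,n=2: 4>2, c = 26+2 = 28
p=4,n=3: 4>3, c = 28+1 = 29
p=4,n=4: not 4>4, c = 29+1 = 30
p=4,n=5: not 4>5, c = 30+1 = 31
p=4,n=6: not 4>6, c = 31+1 = 32
p=5,n=0: 5>0, c = 32+5 = 37
p=5,n=1: 5>1, c = 37+4 = 41
p=5,n=2: 5>2, c = 41+3 = 44
p=5,n=3: 5>3, c = 44+2 = 46
p=5,n=4: 5>4, c = 46+1 = 47
p=5,n=5: not 5>5, c = 47+1 = 48
p=5,n=6: not 5>6, c = 48+1 = 49
p=5,n=7: not 5>7, c = 49+1 = 50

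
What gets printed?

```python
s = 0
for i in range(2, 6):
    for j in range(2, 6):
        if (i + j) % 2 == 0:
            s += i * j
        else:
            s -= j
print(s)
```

72

i=2,j=2: even sum, s = 0+4 = 4
i=2,j=3: odd sum, s = 4-3 = 1
i=2,j=4: even sum, s = 1+8 = 9
i=2,j=5: odd sum, s = 9-5 = 4
i=3,j=2: odd sum, s = 4-2 = 2
i=3,j=3: even sum, s = 2+9 = 11
i=3,j=4: odd sum, s = 11-4 = 7
i=3,j=5: even sum, s = 7+15 = 22
i=4,j=2: even sum, s = 22+8 = 30
i=4,j=3: odd sum, s = 30-3 = 27
i=4,j=4: even sum, s = 27+16 = 43
i=4,j=5: odd sum, s = 43-5 = 38
i=5,j=2: odd sum, s = 38-2 = 36
i=5,j=3: even sum, s = 36+15 = 51
i=5,j=4: odd sum, s = 51-4 = 47
i=5,j=5: even sum, s = 47+25 = 72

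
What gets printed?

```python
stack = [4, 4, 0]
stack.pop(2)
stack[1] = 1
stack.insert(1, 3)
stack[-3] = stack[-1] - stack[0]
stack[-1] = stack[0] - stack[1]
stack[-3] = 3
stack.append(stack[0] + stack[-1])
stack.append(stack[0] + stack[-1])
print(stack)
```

[3, 3, -6, -3, 0]

pop(2) removes 0 → [4, 4]
stack[1] = 1 → [4, 1]
insert 3 at 1 → [4, 3, 1]
stack[-3] = stack[-1]-stack[0] = 1-4 = -3 → [-3, 3, 1]
stack[-1] = stack[0]-stack[1] = (-3)-3 = -6 → [-3, 3, -6]
stack[-3] = 3 → [3, 3, -6]
append stack[0]+stack[-1] = 3+(-6) = -3 → [3, 3, -6, -3]
append stack[0]+stack[-1] = 3+(-3) = 0 → [3, 3, -6, -3, 0]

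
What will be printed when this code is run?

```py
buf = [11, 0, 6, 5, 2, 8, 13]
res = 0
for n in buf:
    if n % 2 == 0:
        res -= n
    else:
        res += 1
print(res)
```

n=11: not even, res = 0+1 = 1
n=0: even, res = 1-0 = 1
n=6: even, res = 1-6 = -5
n=5: not even, res = (-5)+1 = -4
n=2: even, res = (-4)-2 = -6
n=8: even, res = (-6)-8 = -14
n=13: not even, res = (-14)+1 = -13

-13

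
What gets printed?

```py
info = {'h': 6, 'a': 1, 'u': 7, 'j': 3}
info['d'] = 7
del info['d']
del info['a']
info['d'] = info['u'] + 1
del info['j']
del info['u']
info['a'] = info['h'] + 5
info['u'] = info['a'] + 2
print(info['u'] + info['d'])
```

21

info['d'] = 7 → {'h': 6, 'a': 1, 'u': 7, 'j': 3, 'd': 7}
del 'd' → {'h': 6, 'a': 1, 'u': 7, 'j': 3}
del 'a' → {'h': 6, 'u': 7, 'j': 3}
info['d'] = info['u']+1 = 8 → {'h': 6, 'u': 7, 'j': 3, 'd': 8}
del 'j' → {'h': 6, 'u': 7, 'd': 8}
del 'u' → {'h': 6, 'd': 8}
info['a'] = info['h']+5 = 11 → {'h': 6, 'd': 8, 'a': 11}
info['u'] = info['a']+2 = 13 → {'h': 6, 'd': 8, 'a': 11, 'u': 13}
info['u']+info['d'] = 13+8 = 21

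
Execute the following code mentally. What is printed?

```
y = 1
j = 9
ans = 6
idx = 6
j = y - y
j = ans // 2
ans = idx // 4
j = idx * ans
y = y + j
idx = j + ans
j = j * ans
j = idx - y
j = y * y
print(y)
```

j = 1-1 = 0
j = 6//2 = 3
ans = 6//4 = 1
j = 6*1 = 6
y = 1+6 = 7
idx = 6+1 = 7
j = 6*1 = 6
j = 7-7 = 0
j = 7*7 = 49

7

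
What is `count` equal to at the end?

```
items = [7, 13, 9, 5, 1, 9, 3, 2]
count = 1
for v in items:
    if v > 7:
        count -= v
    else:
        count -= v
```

-48

v=7: not >7, count = 1-7 = -6
v=13: >7, count = (-6)-13 = -19
v=9: >7, count = (-19)-9 = -28
v=5: not >7, count = (-28)-5 = -33
v=1: not >7, count = (-33)-1 = -34
v=9: >7, count = (-34)-9 = -43
v=3: not >7, count = (-43)-3 = -46
v=2: not >7, count = (-46)-2 = -48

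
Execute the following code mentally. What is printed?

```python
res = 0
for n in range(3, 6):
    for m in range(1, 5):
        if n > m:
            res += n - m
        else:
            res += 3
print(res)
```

28

n=3,m=1: 3>1, res = 0+2 = 2
n=3,m=2: 3>2, res = 2+1 = 3
n=3,m=3: not 3>3, res = 3+3 = 6
n=3,m=4: not 3>4, res = 6+3 = 9
n=4,m=1: 4>1, res = 9+3 = 12
n=4,m=2: 4>2, res = 12+2 = 14
n=4,m=3: 4>3, res = 14+1 = 15
n=4,m=4: not 4>4, res = 15+3 = 18
n=5,m=1: 5>1, res = 18+4 = 22
n=5,m=2: 5>2, res = 22+3 = 25
n=5,m=3: 5>3, res = 25+2 = 27
n=5,m=4: 5>4, res = 27+1 = 28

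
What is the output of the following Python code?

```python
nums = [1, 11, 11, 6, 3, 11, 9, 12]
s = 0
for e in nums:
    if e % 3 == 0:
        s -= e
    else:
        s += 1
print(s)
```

-26

e=1: not %3==0, s = 0+1 = 1
e=11: not %3==0, s = 1+1 = 2
e=11: not %3==0, s = 2+1 = 3
e=6: %3==0, s = 3-6 = -3
e=3: %3==0, s = (-3)-3 = -6
e=11: not %3==0, s = (-6)+1 = -5
e=9: %3==0, s = (-5)-9 = -14
e=12: %3==0, s = (-14)-12 = -26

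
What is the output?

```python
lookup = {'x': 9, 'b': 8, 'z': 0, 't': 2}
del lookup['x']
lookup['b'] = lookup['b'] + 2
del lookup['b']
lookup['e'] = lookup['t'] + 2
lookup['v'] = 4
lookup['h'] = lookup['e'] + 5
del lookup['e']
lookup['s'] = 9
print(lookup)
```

del 'x' → {'b': 8, 'z': 0, 't': 2}
lookup['b'] = lookup['b']+2 = 10 → {'b': 10, 'z': 0, 't': 2}
del 'b' → {'z': 0, 't': 2}
lookup['e'] = lookup['t']+2 = 4 → {'z': 0, 't': 2, 'e': 4}
lookup['v'] = 4 → {'z': 0, 't': 2, 'e': 4, 'v': 4}
lookup['h'] = lookup['e']+5 = 9 → {'z': 0, 't': 2, 'e': 4, 'v': 4, 'h': 9}
del 'e' → {'z': 0, 't': 2, 'v': 4, 'h': 9}
lookup['s'] = 9 → {'z': 0, 't': 2, 'v': 4, 'h': 9, 's': 9}

{'z': 0, 't': 2, 'v': 4, 'h': 9, 's': 9}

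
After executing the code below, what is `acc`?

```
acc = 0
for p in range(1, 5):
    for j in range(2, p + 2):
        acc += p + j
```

p=1,j=2: acc = 0+3 = 3
p=2,j=2: acc = 3+4 = 7
p=2,j=3: acc = 7+5 = 12
p=3,j=2: acc = 12+5 = 17
p=3,j=3: acc = 17+6 = 23
p=3,j=4: acc = 23+7 = 30
p=4,j=2: acc = 30+6 = 36
p=4,j=3: acc = 36+7 = 43
p=4,j=4: acc = 43+8 = 51
p=4,j=5: acc = 51+9 = 60

60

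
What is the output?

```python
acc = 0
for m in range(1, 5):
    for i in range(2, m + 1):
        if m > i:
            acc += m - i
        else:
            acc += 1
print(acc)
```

7

m=2,i=2: not 2>2, acc = 0+1 = 1
m=3,i=2: 3>2, acc = 1+1 = 2
m=3,i=3: not 3>3, acc = 2+1 = 3
m=4,i=2: 4>2, acc = 3+2 = 5
m=4,i=3: 4>3, acc = 5+1 = 6
m=4,i=4: not 4>4, acc = 6+1 = 7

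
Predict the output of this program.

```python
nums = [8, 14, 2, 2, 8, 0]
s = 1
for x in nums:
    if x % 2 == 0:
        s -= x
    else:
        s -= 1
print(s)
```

x=8: even, s = 1-8 = -7
x=14: even, s = (-7)-14 = -21
x=2: even, s = (-21)-2 = -23
x=2: even, s = (-23)-2 = -25
x=8: even, s = (-25)-8 = -33
x=0: even, s = (-33)-0 = -33

-33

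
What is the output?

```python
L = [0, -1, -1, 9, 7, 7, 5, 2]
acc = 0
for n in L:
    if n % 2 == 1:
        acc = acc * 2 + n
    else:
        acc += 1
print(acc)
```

136

n=0: not odd, acc = 0+1 = 1
n=-1: odd, acc = 1*2+(-1) = 1
n=-1: odd, acc = 1*2+(-1) = 1
n=9: odd, acc = 1*2+9 = 11
n=7: odd, acc = 11*2+7 = 29
n=7: odd, acc = 29*2+7 = 65
n=5: odd, acc = 65*2+5 = 135
n=2: not odd, acc = 135+1 = 136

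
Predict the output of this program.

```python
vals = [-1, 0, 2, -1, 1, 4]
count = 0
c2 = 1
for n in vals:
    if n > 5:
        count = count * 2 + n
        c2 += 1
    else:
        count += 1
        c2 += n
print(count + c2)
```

n=-1: not >5, count = 0+1 = 1; c2=0
n=0: not >5, count = 1+1 = 2; c2=0
n=2: not >5, count = 2+1 = 3; c2=2
n=-1: not >5, count = 3+1 = 4; c2=1
n=1: not >5, count = 4+1 = 5; c2=2
n=4: not >5, count = 5+1 = 6; c2=6
count+c2 = 6+6 = 12

12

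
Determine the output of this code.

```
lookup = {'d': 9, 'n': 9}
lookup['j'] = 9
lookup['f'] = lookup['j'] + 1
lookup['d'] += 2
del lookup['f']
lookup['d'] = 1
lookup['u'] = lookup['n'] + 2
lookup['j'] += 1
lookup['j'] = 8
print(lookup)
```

{'d': 1, 'n': 9, 'j': 8, 'u': 11}

lookup['j'] = 9 → {'d': 9, 'n': 9, 'j': 9}
lookup['f'] = lookup['j']+1 = 10 → {'d': 9, 'n': 9, 'j': 9, 'f': 10}
lookup['d'] = 9+2 = 11 → {'d': 11, 'n': 9, 'j': 9, 'f': 10}
del 'f' → {'d': 11, 'n': 9, 'j': 9}
lookup['d'] = 1 → {'d': 1, 'n': 9, 'j': 9}
lookup['u'] = lookup['n']+2 = 11 → {'d': 1, 'n': 9, 'j': 9, 'u': 11}
lookup['j'] = 9+1 = 10 → {'d': 1, 'n': 9, 'j': 10, 'u': 11}
lookup['j'] = 8 → {'d': 1, 'n': 9, 'j': 8, 'u': 11}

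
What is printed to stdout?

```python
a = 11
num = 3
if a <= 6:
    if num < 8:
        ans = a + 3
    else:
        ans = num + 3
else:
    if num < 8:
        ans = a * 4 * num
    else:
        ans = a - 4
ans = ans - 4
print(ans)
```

a=11, num=3
a <= 6 is False; num < 8 is True
→ ans = a * 4 * num = 132
ans = 132-4 = 128

128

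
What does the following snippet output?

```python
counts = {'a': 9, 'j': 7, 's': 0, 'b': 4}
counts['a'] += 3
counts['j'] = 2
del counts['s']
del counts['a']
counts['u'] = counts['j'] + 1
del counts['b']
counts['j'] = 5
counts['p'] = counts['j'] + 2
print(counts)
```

counts['a'] = 9+3 = 12 → {'a': 12, 'j': 7, 's': 0, 'b': 4}
counts['j'] = 2 → {'a': 12, 'j': 2, 's': 0, 'b': 4}
del 's' → {'a': 12, 'j': 2, 'b': 4}
del 'a' → {'j': 2, 'b': 4}
counts['u'] = counts['j']+1 = 3 → {'j': 2, 'b': 4, 'u': 3}
del 'b' → {'j': 2, 'u': 3}
counts['j'] = 5 → {'j': 5, 'u': 3}
counts['p'] = counts['j']+2 = 7 → {'j': 5, 'u': 3, 'p': 7}

{'j': 5, 'u': 3, 'p': 7}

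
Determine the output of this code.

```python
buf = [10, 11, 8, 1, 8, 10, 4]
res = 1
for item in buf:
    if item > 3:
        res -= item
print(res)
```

item=10: >3, res = 1-10 = -9
item=11: >3, res = (-9)-11 = -20
item=8: >3, res = (-20)-8 = -28
item=1: not >3
item=8: >3, res = (-28)-8 = -36
item=10: >3, res = (-36)-10 = -46
item=4: >3, res = (-46)-4 = -50

-50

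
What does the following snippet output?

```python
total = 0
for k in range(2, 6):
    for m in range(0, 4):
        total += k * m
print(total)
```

84

k=2,m=0: total = 0+0 = 0
k=2,m=1: total = 0+2 = 2
k=2,m=2: total = 2+4 = 6
k=2,m=3: total = 6+6 = 12
k=3,m=0: total = 12+0 = 12
k=3,m=1: total = 12+3 = 15
k=3,m=2: total = 15+6 = 21
k=3,m=3: total = 21+9 = 30
k=4,m=0: total = 30+0 = 30
k=4,m=1: total = 30+4 = 34
k=4,m=2: total = 34+8 = 42
k=4,m=3: total = 42+12 = 54
k=5,m=0: total = 54+0 = 54
k=5,m=1: total = 54+5 = 59
k=5,m=2: total = 59+10 = 69
k=5,m=3: total = 69+15 = 84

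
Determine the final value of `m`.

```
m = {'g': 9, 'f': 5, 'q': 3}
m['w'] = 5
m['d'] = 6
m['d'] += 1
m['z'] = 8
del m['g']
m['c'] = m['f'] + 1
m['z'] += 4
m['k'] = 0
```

m['w'] = 5 → {'g': 9, 'f': 5, 'q': 3, 'w': 5}
m['d'] = 6 → {'g': 9, 'f': 5, 'q': 3, 'w': 5, 'd': 6}
m['d'] = 6+1 = 7 → {'g': 9, 'f': 5, 'q': 3, 'w': 5, 'd': 7}
m['z'] = 8 → {'g': 9, 'f': 5, 'q': 3, 'w': 5, 'd': 7, 'z': 8}
del 'g' → {'f': 5, 'q': 3, 'w': 5, 'd': 7, 'z': 8}
m['c'] = m['f']+1 = 6 → {'f': 5, 'q': 3, 'w': 5, 'd': 7, 'z': 8, 'c': 6}
m['z'] = 8+4 = 12 → {'f': 5, 'q': 3, 'w': 5, 'd': 7, 'z': 12, 'c': 6}
m['k'] = 0 → {'f': 5, 'q': 3, 'w': 5, 'd': 7, 'z': 12, 'c': 6, 'k': 0}

{'f': 5, 'q': 3, 'w': 5, 'd': 7, 'z': 12, 'c': 6, 'k': 0}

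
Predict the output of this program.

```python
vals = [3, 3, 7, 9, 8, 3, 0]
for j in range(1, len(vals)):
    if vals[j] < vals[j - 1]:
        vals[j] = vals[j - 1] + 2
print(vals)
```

[3, 3, 7, 9, 11, 13, 15]

j=1: 3>=3, unchanged → [3, 3, 7, 9, 8, 3, 0]
j=2: 7>=3, unchanged → [3, 3, 7, 9, 8, 3, 0]
j=3: 9>=7, unchanged → [3, 3, 7, 9, 8, 3, 0]
j=4: 8<9, vals[4] = 9+2 = 11 → [3, 3, 7, 9, 11, 3, 0]
j=5: 3<11, vals[5] = 11+2 = 13 → [3, 3, 7, 9, 11, 13, 0]
j=6: 0<13, vals[6] = 13+2 = 15 → [3, 3, 7, 9, 11, 13, 15]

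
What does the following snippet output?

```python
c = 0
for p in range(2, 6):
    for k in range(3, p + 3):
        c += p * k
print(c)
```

247

p=2,k=3: c = 0+6 = 6
p=2,k=4: c = 6+8 = 14
p=3,k=3: c = 14+9 = 23
p=3,k=4: c = 23+12 = 35
p=3,k=5: c = 35+15 = 50
p=4,k=3: c = 50+12 = 62
p=4,k=4: c = 62+16 = 78
p=4,k=5: c = 78+20 = 98
p=4,k=6: c = 98+24 = 122
p=5,k=3: c = 122+15 = 137
p=5,k=4: c = 137+20 = 157
p=5,k=5: c = 157+25 = 182
p=5,k=6: c = 182+30 = 212
p=5,k=7: c = 212+35 = 247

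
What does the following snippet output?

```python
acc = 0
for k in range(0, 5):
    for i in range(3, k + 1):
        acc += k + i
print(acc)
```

21

k=3,i=3: acc = 0+6 = 6
k=4,i=3: acc = 6+7 = 13
k=4,i=4: acc = 13+8 = 21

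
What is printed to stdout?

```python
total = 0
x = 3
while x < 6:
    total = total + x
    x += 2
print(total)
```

8

x=3: total = 0+3 = 3
x=5: total = 3+5 = 8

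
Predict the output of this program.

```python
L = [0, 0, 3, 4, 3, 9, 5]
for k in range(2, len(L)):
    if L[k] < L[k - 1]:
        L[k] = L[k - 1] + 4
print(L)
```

k=2: 3>=0, unchanged → [0, 0, 3, 4, 3, 9, 5]
k=3: 4>=3, unchanged → [0, 0, 3, 4, 3, 9, 5]
k=4: 3<4, L[4] = 4+4 = 8 → [0, 0, 3, 4, 8, 9, 5]
k=5: 9>=8, unchanged → [0, 0, 3, 4, 8, 9, 5]
k=6: 5<9, L[6] = 9+4 = 13 → [0, 0, 3, 4, 8, 9, 13]

[0, 0, 3, 4, 8, 9, 13]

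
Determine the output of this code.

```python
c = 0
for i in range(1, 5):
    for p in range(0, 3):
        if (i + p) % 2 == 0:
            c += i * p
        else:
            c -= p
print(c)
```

10

i=1,p=0: odd sum, c = 0-0 = 0
i=1,p=1: even sum, c = 0+1 = 1
i=1,p=2: odd sum, c = 1-2 = -1
i=2,p=0: even sum, c = (-1)+0 = -1
i=2,p=1: odd sum, c = (-1)-1 = -2
i=2,p=2: even sum, c = (-2)+4 = 2
i=3,p=0: odd sum, c = 2-0 = 2
i=3,p=1: even sum, c = 2+3 = 5
i=3,p=2: odd sum, c = 5-2 = 3
i=4,p=0: even sum, c = 3+0 = 3
i=4,p=1: odd sum, c = 3-1 = 2
i=4,p=2: even sum, c = 2+8 = 10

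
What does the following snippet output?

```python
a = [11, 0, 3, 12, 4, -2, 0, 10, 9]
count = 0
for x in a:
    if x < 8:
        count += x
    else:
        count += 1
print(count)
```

x=11: not <8, count = 0+1 = 1
x=0: <8, count = 1+0 = 1
x=3: <8, count = 1+3 = 4
x=12: not <8, count = 4+1 = 5
x=4: <8, count = 5+4 = 9
x=-2: <8, count = 9+(-2) = 7
x=0: <8, count = 7+0 = 7
x=10: not <8, count = 7+1 = 8
x=9: not <8, count = 8+1 = 9

9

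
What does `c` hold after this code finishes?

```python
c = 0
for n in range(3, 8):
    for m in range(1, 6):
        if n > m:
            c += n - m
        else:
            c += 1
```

n=3,m=1: 3>1, c = 0+2 = 2
n=3,m=2: 3>2, c = 2+1 = 3
n=3,m=3: not 3>3, c = 3+1 = 4
n=3,m=4: not 3>4, c = 4+1 = 5
n=3,m=5: not 3>5, c = 5+1 = 6
n=4,m=1: 4>1, c = 6+3 = 9
n=4,m=2: 4>2, c = 9+2 = 11
n=4,m=3: 4>3, c = 11+1 = 12
n=4,m=4: not 4>4, c = 12+1 = 13
n=4,m=5: not 4>5, c = 13+1 = 14
n=5,m=1: 5>1, c = 14+4 = 18
n=5,m=2: 5>2, c = 18+3 = 21
n=5,m=3: 5>3, c = 21+2 = 23
n=5,m=4: 5>4, c = 23+1 = 24
n=5,m=5: not 5>5, c = 24+1 = 25
n=6,m=1: 6>1, c = 25+5 = 30
n=6,m=2: 6>2, c = 30+4 = 34
n=6,m=3: 6>3, c = 34+3 = 37
n=6,m=4: 6>4, c = 37+2 = 39
n=6,m=5: 6>5, c = 39+1 = 40
n=7,m=1: 7>1, c = 40+6 = 46
n=7,m=2: 7>2, c = 46+5 = 51
n=7,m=3: 7>3, c = 51+4 = 55
n=7,m=4: 7>4, c = 55+3 = 58
n=7,m=5: 7>5, c = 58+2 = 60

60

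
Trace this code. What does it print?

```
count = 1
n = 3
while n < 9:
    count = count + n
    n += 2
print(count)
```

n=3: count = 1+3 = 4
n=5: count = 4+5 = 9
n=7: count = 9+7 = 16

16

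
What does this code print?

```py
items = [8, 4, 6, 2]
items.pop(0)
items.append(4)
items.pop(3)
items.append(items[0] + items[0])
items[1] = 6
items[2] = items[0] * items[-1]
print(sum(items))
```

50

pop(0) removes 8 → [4, 6, 2]
append 4 → [4, 6, 2, 4]
pop(3) removes 4 → [4, 6, 2]
append items[0]+items[0] = 4+4 = 8 → [4, 6, 2, 8]
items[1] = 6 → [4, 6, 2, 8]
items[2] = items[0]*items[-1] = 4*8 = 32 → [4, 6, 32, 8]
sum = 50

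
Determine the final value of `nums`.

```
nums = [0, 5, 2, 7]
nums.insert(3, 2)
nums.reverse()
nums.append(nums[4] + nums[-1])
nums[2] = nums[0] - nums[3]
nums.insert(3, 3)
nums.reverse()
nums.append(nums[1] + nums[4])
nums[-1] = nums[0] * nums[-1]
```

insert 2 at 3 → [0, 5, 2, 2, 7]
reverse → [7, 2, 2, 5, 0]
append nums[4]+nums[-1] = 0+0 = 0 → [7, 2, 2, 5, 0, 0]
nums[2] = nums[0]-nums[3] = 7-5 = 2 → [7, 2, 2, 5, 0, 0]
insert 3 at 3 → [7, 2, 2, 3, 5, 0, 0]
reverse → [0, 0, 5, 3, 2, 2, 7]
append nums[1]+nums[4] = 0+2 = 2 → [0, 0, 5, 3, 2, 2, 7, 2]
nums[-1] = nums[0]*nums[-1] = 0*2 = 0 → [0, 0, 5, 3, 2, 2, 7, 0]

[0, 0, 5, 3, 2, 2, 7, 0]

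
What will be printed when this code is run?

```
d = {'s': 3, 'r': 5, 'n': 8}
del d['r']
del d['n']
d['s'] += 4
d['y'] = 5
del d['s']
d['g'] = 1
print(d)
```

del 'r' → {'s': 3, 'n': 8}
del 'n' → {'s': 3}
d['s'] = 3+4 = 7 → {'s': 7}
d['y'] = 5 → {'s': 7, 'y': 5}
del 's' → {'y': 5}
d['g'] = 1 → {'y': 5, 'g': 1}

{'y': 5, 'g': 1}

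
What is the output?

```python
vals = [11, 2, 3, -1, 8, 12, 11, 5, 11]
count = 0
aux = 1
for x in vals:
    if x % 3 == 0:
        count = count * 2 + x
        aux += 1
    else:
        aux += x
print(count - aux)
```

-32

x=11: not %3==0; aux=12
x=2: not %3==0; aux=14
x=3: %3==0, count = 0*2+3 = 3; aux=15
x=-1: not %3==0; aux=14
x=8: not %3==0; aux=22
x=12: %3==0, count = 3*2+12 = 18; aux=23
x=11: not %3==0; aux=34
x=5: not %3==0; aux=39
x=11: not %3==0; aux=50
count-aux = 18-50 = -32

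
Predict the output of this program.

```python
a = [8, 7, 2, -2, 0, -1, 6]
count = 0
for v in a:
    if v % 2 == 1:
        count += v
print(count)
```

v=8: not odd
v=7: odd, count = 0+7 = 7
v=2: not odd
v=-2: not odd
v=0: not odd
v=-1: odd, count = 7+(-1) = 6
v=6: not odd

6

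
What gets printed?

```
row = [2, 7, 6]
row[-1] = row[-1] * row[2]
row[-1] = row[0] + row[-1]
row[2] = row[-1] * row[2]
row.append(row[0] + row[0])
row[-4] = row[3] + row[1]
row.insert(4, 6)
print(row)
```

[11, 7, 1444, 4, 6]

row[-1] = row[-1]*row[2] = 6*6 = 36 → [2, 7, 36]
row[-1] = row[0]+row[-1] = 2+36 = 38 → [2, 7, 38]
row[2] = row[-1]*row[2] = 38*38 = 1444 → [2, 7, 1444]
append row[0]+row[0] = 2+2 = 4 → [2, 7, 1444, 4]
row[-4] = row[3]+row[1] = 4+7 = 11 → [11, 7, 1444, 4]
insert 6 at 4 → [11, 7, 1444, 4, 6]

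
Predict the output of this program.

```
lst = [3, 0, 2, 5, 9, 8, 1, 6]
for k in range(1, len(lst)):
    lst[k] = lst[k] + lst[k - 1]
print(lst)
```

k=1: lst[1] = 0+3 = 3 → [3, 3, 2, 5, 9, 8, 1, 6]
k=2: lst[2] = 2+3 = 5 → [3, 3, 5, 5, 9, 8, 1, 6]
k=3: lst[3] = 5+5 = 10 → [3, 3, 5, 10, 9, 8, 1, 6]
k=4: lst[4] = 9+10 = 19 → [3, 3, 5, 10, 19, 8, 1, 6]
k=5: lst[5] = 8+19 = 27 → [3, 3, 5, 10, 19, 27, 1, 6]
k=6: lst[6] = 1+27 = 28 → [3, 3, 5, 10, 19, 27, 28, 6]
k=7: lst[7] = 6+28 = 34 → [3, 3, 5, 10, 19, 27, 28, 34]

[3, 3, 5, 10, 19, 27, 28, 34]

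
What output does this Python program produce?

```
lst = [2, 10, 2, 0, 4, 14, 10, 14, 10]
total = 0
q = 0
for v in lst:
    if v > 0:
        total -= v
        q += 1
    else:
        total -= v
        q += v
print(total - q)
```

v=2: >0, total = 0-2 = -2; q=1
v=10: >0, total = (-2)-10 = -12; q=2
v=2: >0, total = (-12)-2 = -14; q=3
v=0: not >0, total = (-14)-0 = -14; q=3
v=4: >0, total = (-14)-4 = -18; q=4
v=14: >0, total = (-18)-14 = -32; q=5
v=10: >0, total = (-32)-10 = -42; q=6
v=14: >0, total = (-42)-14 = -56; q=7
v=10: >0, total = (-56)-10 = -66; q=8
total-q = (-66)-8 = -74

-74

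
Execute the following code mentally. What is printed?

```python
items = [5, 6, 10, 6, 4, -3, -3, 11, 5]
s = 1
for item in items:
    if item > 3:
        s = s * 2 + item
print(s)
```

891

item=5: >3, s = 1*2+5 = 7
item=6: >3, s = 7*2+6 = 20
item=10: >3, s = 20*2+10 = 50
item=6: >3, s = 50*2+6 = 106
item=4: >3, s = 106*2+4 = 216
item=-3: not >3
item=-3: not >3
item=11: >3, s = 216*2+11 = 443
item=5: >3, s = 443*2+5 = 891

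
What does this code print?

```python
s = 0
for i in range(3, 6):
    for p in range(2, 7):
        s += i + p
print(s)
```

120

i=3,p=2: s = 0+5 = 5
i=3,p=3: s = 5+6 = 11
i=3,p=4: s = 11+7 = 18
i=3,p=5: s = 18+8 = 26
i=3,p=6: s = 26+9 = 35
i=4,p=2: s = 35+6 = 41
i=4,p=3: s = 41+7 = 48
i=4,p=4: s = 48+8 = 56
i=4,p=5: s = 56+9 = 65
i=4,p=6: s = 65+10 = 75
i=5,p=2: s = 75+7 = 82
i=5,p=3: s = 82+8 = 90
i=5,p=4: s = 90+9 = 99
i=5,p=5: s = 99+10 = 109
i=5,p=6: s = 109+11 = 120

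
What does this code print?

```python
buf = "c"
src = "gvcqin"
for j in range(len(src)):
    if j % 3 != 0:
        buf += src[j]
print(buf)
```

cvcin

j=0: skip
j=1: add 'v' → 'cv'
j=2: add 'c' → 'cvc'
j=3: skip
j=4: add 'i' → 'cvci'
j=5: add 'n' → 'cvcin'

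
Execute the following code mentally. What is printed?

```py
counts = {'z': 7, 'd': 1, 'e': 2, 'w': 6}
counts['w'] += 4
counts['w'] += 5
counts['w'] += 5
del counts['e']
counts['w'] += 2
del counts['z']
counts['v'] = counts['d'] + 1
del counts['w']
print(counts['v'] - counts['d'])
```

1

counts['w'] = 6+4 = 10 → {'z': 7, 'd': 1, 'e': 2, 'w': 10}
counts['w'] = 10+5 = 15 → {'z': 7, 'd': 1, 'e': 2, 'w': 15}
counts['w'] = 15+5 = 20 → {'z': 7, 'd': 1, 'e': 2, 'w': 20}
del 'e' → {'z': 7, 'd': 1, 'w': 20}
counts['w'] = 20+2 = 22 → {'z': 7, 'd': 1, 'w': 22}
del 'z' → {'d': 1, 'w': 22}
counts['v'] = counts['d']+1 = 2 → {'d': 1, 'w': 22, 'v': 2}
del 'w' → {'d': 1, 'v': 2}
counts['v']-counts['d'] = 2-1 = 1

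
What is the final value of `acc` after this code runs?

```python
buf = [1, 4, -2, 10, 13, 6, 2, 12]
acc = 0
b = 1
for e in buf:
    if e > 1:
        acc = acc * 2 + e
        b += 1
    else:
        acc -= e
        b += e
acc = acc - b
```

e=1: not >1, acc = 0-1 = -1; b=2
e=4: >1, acc = (-1)*2+4 = 2; b=3
e=-2: not >1, acc = 2-(-2) = 4; b=1
e=10: >1, acc = 4*2+10 = 18; b=2
e=13: >1, acc = 18*2+13 = 49; b=3
e=6: >1, acc = 49*2+6 = 104; b=4
e=2: >1, acc = 104*2+2 = 210; b=5
e=12: >1, acc = 210*2+12 = 432; b=6
acc-b = 432-6 = 426

426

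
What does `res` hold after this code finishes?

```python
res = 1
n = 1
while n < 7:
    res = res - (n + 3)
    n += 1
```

n=1: res = 1-4 = -3
n=2: res = (-3)-5 = -8
n=3: res = (-8)-6 = -14
n=4: res = (-14)-7 = -21
n=5: res = (-21)-8 = -29
n=6: res = (-29)-9 = -38

-38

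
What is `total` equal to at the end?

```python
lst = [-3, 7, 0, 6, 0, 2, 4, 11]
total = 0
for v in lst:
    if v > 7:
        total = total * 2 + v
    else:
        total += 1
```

v=-3: not >7, total = 0+1 = 1
v=7: not >7, total = 1+1 = 2
v=0: not >7, total = 2+1 = 3
v=6: not >7, total = 3+1 = 4
v=0: not >7, total = 4+1 = 5
v=2: not >7, total = 5+1 = 6
v=4: not >7, total = 6+1 = 7
v=11: >7, total = 7*2+11 = 25

25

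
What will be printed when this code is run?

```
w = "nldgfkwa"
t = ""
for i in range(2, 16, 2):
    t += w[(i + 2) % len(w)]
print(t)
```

fwndfwn

i=2: add w[4]='f' → 'f'
i=4: add w[6]='w' → 'fw'
i=6: add w[0]='n' → 'fwn'
i=8: add w[2]='d' → 'fwnd'
i=10: add w[4]='f' → 'fwndf'
i=12: add w[6]='w' → 'fwndfw'
i=14: add w[0]='n' → 'fwndfwn'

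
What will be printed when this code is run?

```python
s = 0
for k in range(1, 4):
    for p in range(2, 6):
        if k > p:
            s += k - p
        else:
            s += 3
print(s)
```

k=1,p=2: not 1>2, s = 0+3 = 3
k=1,p=3: not 1>3, s = 3+3 = 6
k=1,p=4: not 1>4, s = 6+3 = 9
k=1,p=5: not 1>5, s = 9+3 = 12
k=2,p=2: not 2>2, s = 12+3 = 15
k=2,p=3: not 2>3, s = 15+3 = 18
k=2,p=4: not 2>4, s = 18+3 = 21
k=2,p=5: not 2>5, s = 21+3 = 24
k=3,p=2: 3>2, s = 24+1 = 25
k=3,p=3: not 3>3, s = 25+3 = 28
k=3,p=4: not 3>4, s = 28+3 = 31
k=3,p=5: not 3>5, s = 31+3 = 34

34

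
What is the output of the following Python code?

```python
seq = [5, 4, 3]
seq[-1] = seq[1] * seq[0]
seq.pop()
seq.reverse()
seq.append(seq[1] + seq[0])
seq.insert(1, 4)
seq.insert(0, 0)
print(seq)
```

[0, 4, 4, 5, 9]

seq[-1] = seq[1]*seq[0] = 4*5 = 20 → [5, 4, 20]
pop() removes 20 → [5, 4]
reverse → [4, 5]
append seq[1]+seq[0] = 5+4 = 9 → [4, 5, 9]
insert 4 at 1 → [4, 4, 5, 9]
insert 0 at 0 → [0, 4, 4, 5, 9]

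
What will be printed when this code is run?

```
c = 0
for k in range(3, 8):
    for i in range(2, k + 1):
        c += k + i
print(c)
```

185

k=3,i=2: c = 0+5 = 5
k=3,i=3: c = 5+6 = 11
k=4,i=2: c = 11+6 = 17
k=4,i=3: c = 17+7 = 24
k=4,i=4: c = 24+8 = 32
k=5,i=2: c = 32+7 = 39
k=5,i=3: c = 39+8 = 47
k=5,i=4: c = 47+9 = 56
k=5,i=5: c = 56+10 = 66
k=6,i=2: c = 66+8 = 74
k=6,i=3: c = 74+9 = 83
k=6,i=4: c = 83+10 = 93
k=6,i=5: c = 93+11 = 104
k=6,i=6: c = 104+12 = 116
k=7,i=2: c = 116+9 = 125
k=7,i=3: c = 125+10 = 135
k=7,i=4: c = 135+11 = 146
k=7,i=5: c = 146+12 = 158
k=7,i=6: c = 158+13 = 171
k=7,i=7: c = 171+14 = 185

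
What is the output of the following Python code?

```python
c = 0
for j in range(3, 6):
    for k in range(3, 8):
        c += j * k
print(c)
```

j=3,k=3: c = 0+9 = 9
j=3,k=4: c = 9+12 = 21
j=3,k=5: c = 21+15 = 36
j=3,k=6: c = 36+18 = 54
j=3,k=7: c = 54+21 = 75
j=4,k=3: c = 75+12 = 87
j=4,k=4: c = 87+16 = 103
j=4,k=5: c = 103+20 = 123
j=4,k=6: c = 123+24 = 147
j=4,k=7: c = 147+28 = 175
j=5,k=3: c = 175+15 = 190
j=5,k=4: c = 190+20 = 210
j=5,k=5: c = 210+25 = 235
j=5,k=6: c = 235+30 = 265
j=5,k=7: c = 265+35 = 300

300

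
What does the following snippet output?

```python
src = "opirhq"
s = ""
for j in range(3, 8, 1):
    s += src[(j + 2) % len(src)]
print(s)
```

qopir

j=3: add src[5]='q' → 'q'
j=4: add src[0]='o' → 'qo'
j=5: add src[1]='p' → 'qop'
j=6: add src[2]='i' → 'qopi'
j=7: add src[3]='r' → 'qopir'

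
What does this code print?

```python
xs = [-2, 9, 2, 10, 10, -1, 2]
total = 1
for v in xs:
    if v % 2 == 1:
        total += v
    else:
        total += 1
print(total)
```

v=-2: not odd, total = 1+1 = 2
v=9: odd, total = 2+9 = 11
v=2: not odd, total = 11+1 = 12
v=10: not odd, total = 12+1 = 13
v=10: not odd, total = 13+1 = 14
v=-1: odd, total = 14+(-1) = 13
v=2: not odd, total = 13+1 = 14

14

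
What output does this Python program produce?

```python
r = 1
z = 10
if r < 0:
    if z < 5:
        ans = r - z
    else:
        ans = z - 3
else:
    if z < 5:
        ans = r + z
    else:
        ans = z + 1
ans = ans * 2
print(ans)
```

22

r=1, z=10
r < 0 is False; z < 5 is False
→ ans = z + 1 = 11
ans = 11*2 = 22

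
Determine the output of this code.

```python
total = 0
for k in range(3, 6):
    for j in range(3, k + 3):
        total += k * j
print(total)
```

233

k=3,j=3: total = 0+9 = 9
k=3,j=4: total = 9+12 = 21
k=3,j=5: total = 21+15 = 36
k=4,j=3: total = 36+12 = 48
k=4,j=4: total = 48+16 = 64
k=4,j=5: total = 64+20 = 84
k=4,j=6: total = 84+24 = 108
k=5,j=3: total = 108+15 = 123
k=5,j=4: total = 123+20 = 143
k=5,j=5: total = 143+25 = 168
k=5,j=6: total = 168+30 = 198
k=5,j=7: total = 198+35 = 233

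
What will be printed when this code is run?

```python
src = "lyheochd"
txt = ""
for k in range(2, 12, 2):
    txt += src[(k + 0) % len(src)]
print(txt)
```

hohlh

k=2: add src[2]='h' → 'h'
k=4: add src[4]='o' → 'ho'
k=6: add src[6]='h' → 'hoh'
k=8: add src[0]='l' → 'hohl'
k=10: add src[2]='h' → 'hohlh'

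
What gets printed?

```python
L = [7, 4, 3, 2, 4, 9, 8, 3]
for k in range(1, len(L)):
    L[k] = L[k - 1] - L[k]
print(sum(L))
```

k=1: L[1] = 7-4 = 3 → [7, 3, 3, 2, 4, 9, 8, 3]
k=2: L[2] = 3-3 = 0 → [7, 3, 0, 2, 4, 9, 8, 3]
k=3: L[3] = 0-2 = -2 → [7, 3, 0, -2, 4, 9, 8, 3]
k=4: L[4] = (-2)-4 = -6 → [7, 3, 0, -2, -6, 9, 8, 3]
k=5: L[5] = (-6)-9 = -15 → [7, 3, 0, -2, -6, -15, 8, 3]
k=6: L[6] = (-15)-8 = -23 → [7, 3, 0, -2, -6, -15, -23, 3]
k=7: L[7] = (-23)-3 = -26 → [7, 3, 0, -2, -6, -15, -23, -26]
sum = -62

-62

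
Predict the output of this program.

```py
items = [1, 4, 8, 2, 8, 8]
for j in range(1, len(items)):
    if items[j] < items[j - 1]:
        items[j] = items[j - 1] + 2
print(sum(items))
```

49

j=1: 4>=1, unchanged → [1, 4, 8, 2, 8, 8]
j=2: 8>=4, unchanged → [1, 4, 8, 2, 8, 8]
j=3: 2<8, items[3] = 8+2 = 10 → [1, 4, 8, 10, 8, 8]
j=4: 8<10, items[4] = 10+2 = 12 → [1, 4, 8, 10, 12, 8]
j=5: 8<12, items[5] = 12+2 = 14 → [1, 4, 8, 10, 12, 14]
sum = 49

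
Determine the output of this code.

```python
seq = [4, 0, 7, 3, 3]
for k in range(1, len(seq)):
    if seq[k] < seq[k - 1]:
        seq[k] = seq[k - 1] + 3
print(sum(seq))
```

41

k=1: 0<4, seq[1] = 4+3 = 7 → [4, 7, 7, 3, 3]
k=2: 7>=7, unchanged → [4, 7, 7, 3, 3]
k=3: 3<7, seq[3] = 7+3 = 10 → [4, 7, 7, 10, 3]
k=4: 3<10, seq[4] = 10+3 = 13 → [4, 7, 7, 10, 13]
sum = 41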